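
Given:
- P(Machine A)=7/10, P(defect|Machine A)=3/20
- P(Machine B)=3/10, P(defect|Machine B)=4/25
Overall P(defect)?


P(B) = Σ P(B|Aᵢ)×P(Aᵢ)
  3/20×7/10 = 21/200
  4/25×3/10 = 6/125
Sum = 153/1000

P(defect) = 153/1000 ≈ 15.30%


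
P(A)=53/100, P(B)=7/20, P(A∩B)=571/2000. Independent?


P(A)×P(B) = 371/2000
P(A∩B) = 571/2000
Not equal → NOT independent

No, not independent


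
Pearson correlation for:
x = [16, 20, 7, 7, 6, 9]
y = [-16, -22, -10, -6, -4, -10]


n=6, Σx=65, Σy=-68, Σxy=-922, Σx²=871, Σy²=992
r = (6×(-922) - 65×(-68))/√((6×871 - 65²)(6×992 - (-68)²))
= -1112/√(1001×1328) = -1112/√1329328 ≈ -1112/1152.9649 ≈ -0.9645

r ≈ -0.9645


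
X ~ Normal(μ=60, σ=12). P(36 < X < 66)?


z₁=(36-60)/12=-2.0, z₂=(66-60)/12=0.5
P = Φ(0.5) - Φ(-2.0) = 0.691462 - 0.022750 = 0.668712 ≈ 0.6687

P(36 < X < 66) ≈ 0.6687


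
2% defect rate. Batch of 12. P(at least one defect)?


P(all good) = (49/50)^12 = 191581231380566414401/244140625000000000000
P(≥1 defect) = 52559393619433585599/244140625000000000000

P = 52559393619433585599/244140625000000000000 ≈ 21.53%


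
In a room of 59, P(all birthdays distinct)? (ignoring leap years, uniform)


P(all different) = Π(365-i)/365 for i=0..58
= (365/365)×(364/365)×...×(307/365)
= 0.007011

P ≈ 0.0070 ≈ 0.70%


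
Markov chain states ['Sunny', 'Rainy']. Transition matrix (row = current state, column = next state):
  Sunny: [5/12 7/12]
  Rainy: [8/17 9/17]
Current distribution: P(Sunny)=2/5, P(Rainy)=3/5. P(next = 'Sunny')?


P(next=Sunny) = Σᵢ P(now=i)×P(i→Sunny)
= 2/5×5/12 + 3/5×8/17
= 1/6 + 24/85 = 229/510

P = 229/510 ≈ 0.4490


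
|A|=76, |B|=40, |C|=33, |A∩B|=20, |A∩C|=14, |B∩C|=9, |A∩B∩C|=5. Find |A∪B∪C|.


|A∪B∪C| = 76+40+33-20-14-9+5 = 111

|A∪B∪C| = 111


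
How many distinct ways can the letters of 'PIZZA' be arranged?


Letters: 5, freq: {'P': 1, 'I': 1, 'Z': 2, 'A': 1}
5!/(1!×1!×2!×1!) = 120/2 = 60

60


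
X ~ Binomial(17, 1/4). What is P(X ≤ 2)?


P(X ≤ 2) = Σ P(X=i) for i=0..2
P(X=0) = 129140163/17179869184
P(X=1) = 731794257/17179869184
P(X=2) = 243931419/2147483648
Sum = 703096443/4294967296

P(X ≤ 2) = 703096443/4294967296 ≈ 16.37%


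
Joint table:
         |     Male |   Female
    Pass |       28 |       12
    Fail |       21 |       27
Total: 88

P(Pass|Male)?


P(Pass|Male) = 28/(28+21) = 28/49 = 4/7

P = 4/7 ≈ 57.14%


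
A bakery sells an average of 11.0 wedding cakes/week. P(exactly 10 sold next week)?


Poisson(λ=11.0): P(X=10) = e^(-λ)×λ^k/k!
= e^(-11.0) × 11.0^10 / 10!
≈ 1.670170079e-05 × 25937424601 / 3628800 ≈ 0.119378

P(X=10) ≈ 0.119378 ≈ 11.94%


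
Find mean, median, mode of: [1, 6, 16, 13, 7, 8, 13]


Sorted: [1, 6, 7, 8, 13, 13, 16]
Mean = 64/7
Median = 8
Freq: {1: 1, 6: 1, 16: 1, 13: 2, 7: 1, 8: 1}
Mode: [13]

Mean=64/7, Median=8, Mode=13


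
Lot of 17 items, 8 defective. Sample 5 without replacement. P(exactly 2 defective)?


Hypergeometric: C(8,2)×C(9,3)/C(17,5)
= 28×84/6188 = 84/221

P(X=2) = 84/221 ≈ 38.01%


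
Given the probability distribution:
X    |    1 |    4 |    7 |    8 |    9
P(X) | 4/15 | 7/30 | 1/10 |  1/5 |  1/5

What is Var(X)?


E[X] = 53/10
E[X²] = 379/10
Var(X) = E[X²] - (E[X])² = 379/10 - 2809/100 = 981/100

Var(X) = 981/100 ≈ 9.8100


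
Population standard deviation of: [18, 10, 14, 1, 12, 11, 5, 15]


Mean = 86/8 = 43/4
  (18-43/4)²=841/16
  (10-43/4)²=9/16
  (14-43/4)²=169/16
  (1-43/4)²=1521/16
  (12-43/4)²=25/16
  (11-43/4)²=1/16
  (5-43/4)²=529/16
  (15-43/4)²=289/16
Σ(x-μ)² = 423/2
σ² = (423/2)/8 = 423/16

σ = √(423/16) ≈ 5.1417


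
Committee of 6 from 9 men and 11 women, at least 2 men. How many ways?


Count by #men:
  2M,4W: C(9,2)×C(11,4)=11880
  3M,3W: C(9,3)×C(11,3)=13860
  4M,2W: C(9,4)×C(11,2)=6930
  5M,1W: C(9,5)×C(11,1)=1386
  6M,0W: C(9,6)×C(11,0)=84
Total = 34140

34140


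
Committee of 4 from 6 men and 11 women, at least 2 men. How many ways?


Count by #men:
  2M,2W: C(6,2)×C(11,2)=825
  3M,1W: C(6,3)×C(11,1)=220
  4M,0W: C(6,4)×C(11,0)=15
Total = 1060

1060


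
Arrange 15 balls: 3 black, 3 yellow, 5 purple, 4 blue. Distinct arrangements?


15!/(3!×3!×5!×4!) = 12612600

12612600


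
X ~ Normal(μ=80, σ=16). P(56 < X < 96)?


z₁=(56-80)/16=-1.5, z₂=(96-80)/16=1.0
P = Φ(1.0) - Φ(-1.5) = 0.841345 - 0.066807 = 0.774538 ≈ 0.7745

P(56 < X < 96) ≈ 0.7745


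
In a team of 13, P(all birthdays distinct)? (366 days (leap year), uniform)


P(all different) = Π(366-i)/366 for i=0..12
= (366/366)×(365/366)×...×(354/366)
= 0.806071

P ≈ 0.8061 ≈ 80.61%


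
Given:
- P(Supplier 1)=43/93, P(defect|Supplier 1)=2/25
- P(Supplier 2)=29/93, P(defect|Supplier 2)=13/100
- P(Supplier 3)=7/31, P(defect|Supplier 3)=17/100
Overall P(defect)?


P(B) = Σ P(B|Aᵢ)×P(Aᵢ)
  2/25×43/93 = 86/2325
  13/100×29/93 = 377/9300
  17/100×7/31 = 119/3100
Sum = 539/4650

P(defect) = 539/4650 ≈ 11.59%


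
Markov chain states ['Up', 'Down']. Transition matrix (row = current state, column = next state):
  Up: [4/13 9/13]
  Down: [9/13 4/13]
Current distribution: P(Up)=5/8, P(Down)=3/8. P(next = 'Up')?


P(next=Up) = Σᵢ P(now=i)×P(i→Up)
= 5/8×4/13 + 3/8×9/13
= 5/26 + 27/104 = 47/104

P = 47/104 ≈ 0.4519


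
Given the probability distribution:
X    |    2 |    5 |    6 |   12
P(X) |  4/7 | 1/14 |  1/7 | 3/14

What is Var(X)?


E[X] = 69/14
E[X²] = 561/14
Var(X) = E[X²] - (E[X])² = 561/14 - 4761/196 = 3093/196

Var(X) = 3093/196 ≈ 15.7806


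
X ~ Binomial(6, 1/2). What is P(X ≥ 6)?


P(X ≥ 6) = Σ P(X=i) for i=6..6
P(X=6) = 1/64
Sum = 1/64

P(X ≥ 6) = 1/64 ≈ 1.56%


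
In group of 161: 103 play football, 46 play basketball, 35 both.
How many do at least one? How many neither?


|A∪B| = 103+46-35 = 114
Neither = 161-114 = 47

At least one: 114; Neither: 47


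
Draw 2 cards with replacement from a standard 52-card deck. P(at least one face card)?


P(not a face card) = 40/52 = 10/13
P(none in 2 draws) = (10/13)^2 = 100/169
P(≥1 face card) = 1 - 100/169 = 69/169

P = 69/169 ≈ 40.83%


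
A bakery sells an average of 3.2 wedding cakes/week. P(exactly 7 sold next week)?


Poisson(λ=3.2): P(X=7) = e^(-λ)×λ^k/k!
= e^(-3.2) × 3.2^7 / 7!
≈ 0.04076220398 × 3435.9738368 / 5040 ≈ 0.027789

P(X=7) ≈ 0.027789 ≈ 2.78%


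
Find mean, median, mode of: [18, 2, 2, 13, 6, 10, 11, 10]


Sorted: [2, 2, 6, 10, 10, 11, 13, 18]
Mean = 72/8 = 9
Median = 10
Freq: {18: 1, 2: 2, 13: 1, 6: 1, 10: 2, 11: 1}
Mode: [2, 10]

Mean=9, Median=10, Mode=[2, 10]


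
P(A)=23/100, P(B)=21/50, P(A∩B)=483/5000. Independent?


P(A)×P(B) = 483/5000
P(A∩B) = 483/5000
Equal ✓ → Independent

Yes, independent


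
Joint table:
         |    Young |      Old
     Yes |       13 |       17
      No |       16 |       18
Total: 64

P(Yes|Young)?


P(Yes|Young) = 13/(13+16) = 13/29

P = 13/29 ≈ 44.83%


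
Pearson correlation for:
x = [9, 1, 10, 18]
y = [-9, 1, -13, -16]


n=4, Σx=38, Σy=-37, Σxy=-498, Σx²=506, Σy²=507
r = (4×(-498) - 38×(-37))/√((4×506 - 38²)(4×507 - (-37)²))
= -586/√(580×659) = -586/√382220 ≈ -586/618.2394 ≈ -0.9479

r ≈ -0.9479


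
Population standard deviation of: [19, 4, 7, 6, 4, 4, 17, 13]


Mean = 74/8 = 37/4
  (19-37/4)²=1521/16
  (4-37/4)²=441/16
  (7-37/4)²=81/16
  (6-37/4)²=169/16
  (4-37/4)²=441/16
  (4-37/4)²=441/16
  (17-37/4)²=961/16
  (13-37/4)²=225/16
Σ(x-μ)² = 535/2
σ² = (535/2)/8 = 535/16

σ = √(535/16) ≈ 5.7825


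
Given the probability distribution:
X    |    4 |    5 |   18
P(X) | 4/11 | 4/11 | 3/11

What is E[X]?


E[X] = Σ x·P(X=x)
= (4)×(4/11) + (5)×(4/11) + (18)×(3/11)
= 90/11

E[X] = 90/11


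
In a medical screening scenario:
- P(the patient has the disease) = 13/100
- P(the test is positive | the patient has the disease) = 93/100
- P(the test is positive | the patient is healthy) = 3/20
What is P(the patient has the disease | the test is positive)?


Using Bayes' theorem:
P(A|B) = P(B|A)·P(A) / P(B)

P(the test is positive) = 93/100 × 13/100 + 3/20 × 87/100
= 1209/10000 + 261/2000 = 1257/5000

P(the patient has the disease|the test is positive) = (1209/10000) / (1257/5000) = 403/838

P(the patient has the disease|the test is positive) = 403/838 ≈ 48.09%


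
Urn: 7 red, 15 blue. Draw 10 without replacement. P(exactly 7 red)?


Hypergeometric: C(7,7)×C(15,3)/C(22,10)
= 1×455/646646 = 5/7106

P(X=7) = 5/7106 ≈ 0.07%


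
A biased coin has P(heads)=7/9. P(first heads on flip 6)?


Geometric: P(X=6) = (1-p)^(k-1)×p = (2/9)^5×7/9 = 224/531441

P(X=6) = 224/531441 ≈ 0.04%


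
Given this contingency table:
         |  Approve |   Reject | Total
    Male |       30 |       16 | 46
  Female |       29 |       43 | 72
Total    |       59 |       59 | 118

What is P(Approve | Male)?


P(Approve | Male) = 30/(30+16) = 30/46 = 15/23

P(Approve|Male) = 15/23 ≈ 65.22%


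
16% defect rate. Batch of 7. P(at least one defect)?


P(all good) = (21/25)^7 = 1801088541/6103515625
P(≥1 defect) = 4302427084/6103515625

P = 4302427084/6103515625 ≈ 70.49%


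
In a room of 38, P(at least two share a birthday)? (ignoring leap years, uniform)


P(all different) = Π(365-i)/365 for i=0..37
= 0.135932
P(match) = 1 - 0.135932 = 0.864068

P ≈ 0.8641 ≈ 86.41%


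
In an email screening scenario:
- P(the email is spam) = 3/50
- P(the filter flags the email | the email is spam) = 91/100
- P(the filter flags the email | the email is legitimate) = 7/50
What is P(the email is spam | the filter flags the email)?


Using Bayes' theorem:
P(A|B) = P(B|A)·P(A) / P(B)

P(the filter flags the email) = 91/100 × 3/50 + 7/50 × 47/50
= 273/5000 + 329/2500 = 931/5000

P(the email is spam|the filter flags the email) = (273/5000) / (931/5000) = 39/133

P(the email is spam|the filter flags the email) = 39/133 ≈ 29.32%


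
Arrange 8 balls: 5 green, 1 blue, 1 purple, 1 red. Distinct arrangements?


8!/(5!×1!×1!×1!) = 336

336


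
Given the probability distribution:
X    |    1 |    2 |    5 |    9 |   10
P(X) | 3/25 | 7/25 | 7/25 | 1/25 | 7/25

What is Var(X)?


E[X] = 131/25
E[X²] = 987/25
Var(X) = E[X²] - (E[X])² = 987/25 - 17161/625 = 7514/625

Var(X) = 7514/625 ≈ 12.0224


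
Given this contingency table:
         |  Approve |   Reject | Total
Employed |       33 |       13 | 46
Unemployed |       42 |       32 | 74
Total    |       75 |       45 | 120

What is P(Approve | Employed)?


P(Approve | Employed) = 33/(33+13) = 33/46

P(Approve|Employed) = 33/46 ≈ 71.74%


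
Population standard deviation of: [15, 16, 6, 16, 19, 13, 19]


Mean = 104/7
  (15-104/7)²=1/49
  (16-104/7)²=64/49
  (6-104/7)²=3844/49
  (16-104/7)²=64/49
  (19-104/7)²=841/49
  (13-104/7)²=169/49
  (19-104/7)²=841/49
Σ(x-μ)² = 832/7
σ² = (832/7)/7 = 832/49

σ = √(832/49) ≈ 4.1206


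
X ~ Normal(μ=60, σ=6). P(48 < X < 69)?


z₁=(48-60)/6=-2.0, z₂=(69-60)/6=1.5
P = Φ(1.5) - Φ(-2.0) = 0.933193 - 0.022750 = 0.910443 ≈ 0.9104

P(48 < X < 69) ≈ 0.9104


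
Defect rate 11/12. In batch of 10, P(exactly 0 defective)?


Binomial: P(X=0) = C(10,0)×p^0×(1-p)^10
= 1 × 1 × 1/61917364224 = 1/61917364224

P(X=0) = 1/61917364224 ≈ 0.00%


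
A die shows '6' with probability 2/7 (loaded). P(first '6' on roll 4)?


Geometric: P(X=4) = (1-p)^(k-1)×p = (5/7)^3×2/7 = 250/2401

P(X=4) = 250/2401 ≈ 10.41%


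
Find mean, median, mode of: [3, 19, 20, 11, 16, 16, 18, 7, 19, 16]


Sorted: [3, 7, 11, 16, 16, 16, 18, 19, 19, 20]
Mean = 145/10 = 29/2
Median = 16
Freq: {3: 1, 19: 2, 20: 1, 11: 1, 16: 3, 18: 1, 7: 1}
Mode: [16]

Mean=29/2, Median=16, Mode=16


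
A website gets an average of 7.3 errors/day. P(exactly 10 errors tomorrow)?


Poisson(λ=7.3): P(X=10) = e^(-λ)×λ^k/k!
= e^(-7.3) × 7.3^10 / 10!
≈ 0.0006755387752 × 429762582.97 / 3628800 ≈ 0.080005

P(X=10) ≈ 0.080005 ≈ 8.00%


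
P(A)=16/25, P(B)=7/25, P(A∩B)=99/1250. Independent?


P(A)×P(B) = 112/625
P(A∩B) = 99/1250
Not equal → NOT independent

No, not independent


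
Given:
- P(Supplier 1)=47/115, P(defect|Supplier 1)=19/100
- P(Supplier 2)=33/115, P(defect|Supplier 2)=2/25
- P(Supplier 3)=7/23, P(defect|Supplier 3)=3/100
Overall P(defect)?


P(B) = Σ P(B|Aᵢ)×P(Aᵢ)
  19/100×47/115 = 893/11500
  2/25×33/115 = 66/2875
  3/100×7/23 = 21/2300
Sum = 631/5750

P(defect) = 631/5750 ≈ 10.97%


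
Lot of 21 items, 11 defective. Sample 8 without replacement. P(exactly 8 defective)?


Hypergeometric: C(11,8)×C(10,0)/C(21,8)
= 165×1/203490 = 11/13566

P(X=8) = 11/13566 ≈ 0.08%


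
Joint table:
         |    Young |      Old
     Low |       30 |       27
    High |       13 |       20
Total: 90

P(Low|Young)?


P(Low|Young) = 30/(30+13) = 30/43

P = 30/43 ≈ 69.77%


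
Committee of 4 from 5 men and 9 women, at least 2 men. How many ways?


Count by #men:
  2M,2W: C(5,2)×C(9,2)=360
  3M,1W: C(5,3)×C(9,1)=90
  4M,0W: C(5,4)×C(9,0)=5
Total = 455

455


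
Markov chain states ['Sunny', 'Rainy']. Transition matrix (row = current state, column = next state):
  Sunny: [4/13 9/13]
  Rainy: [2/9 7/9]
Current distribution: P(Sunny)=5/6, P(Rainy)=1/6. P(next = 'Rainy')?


P(next=Rainy) = Σᵢ P(now=i)×P(i→Rainy)
= 5/6×9/13 + 1/6×7/9
= 15/26 + 7/54 = 248/351

P = 248/351 ≈ 0.7066


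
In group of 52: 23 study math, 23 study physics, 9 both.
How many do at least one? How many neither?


|A∪B| = 23+23-9 = 37
Neither = 52-37 = 15

At least one: 37; Neither: 15


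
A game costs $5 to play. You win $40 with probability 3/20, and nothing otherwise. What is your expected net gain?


E[gain] = (40-5)×3/20 + (-5)×17/20
= 21/4 - 17/4 = 1

Expected net gain = $1 ≈ $1.00


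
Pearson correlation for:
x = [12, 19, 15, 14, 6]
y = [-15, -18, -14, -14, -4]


n=5, Σx=66, Σy=-65, Σxy=-952, Σx²=962, Σy²=957
r = (5×(-952) - 66×(-65))/√((5×962 - 66²)(5×957 - (-65)²))
= -470/√(454×560) = -470/√254240 ≈ -470/504.2222 ≈ -0.9321

r ≈ -0.9321


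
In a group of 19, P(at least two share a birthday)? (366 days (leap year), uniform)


P(all different) = Π(366-i)/366 for i=0..18
= 0.621705
P(match) = 1 - 0.621705 = 0.378295

P ≈ 0.3783 ≈ 37.83%


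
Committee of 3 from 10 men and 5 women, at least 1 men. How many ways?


Count by #men:
  1M,2W: C(10,1)×C(5,2)=100
  2M,1W: C(10,2)×C(5,1)=225
  3M,0W: C(10,3)×C(5,0)=120
Total = 445

445


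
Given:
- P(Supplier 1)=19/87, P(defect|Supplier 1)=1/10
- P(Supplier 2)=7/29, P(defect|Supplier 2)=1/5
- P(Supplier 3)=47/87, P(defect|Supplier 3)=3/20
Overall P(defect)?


P(B) = Σ P(B|Aᵢ)×P(Aᵢ)
  1/10×19/87 = 19/870
  1/5×7/29 = 7/145
  3/20×47/87 = 47/580
Sum = 263/1740

P(defect) = 263/1740 ≈ 15.11%


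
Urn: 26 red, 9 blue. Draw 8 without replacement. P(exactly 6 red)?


Hypergeometric: C(26,6)×C(9,2)/C(35,8)
= 230230×36/23535820 = 5382/15283

P(X=6) = 5382/15283 ≈ 35.22%


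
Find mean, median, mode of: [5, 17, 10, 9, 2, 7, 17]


Sorted: [2, 5, 7, 9, 10, 17, 17]
Mean = 67/7
Median = 9
Freq: {5: 1, 17: 2, 10: 1, 9: 1, 2: 1, 7: 1}
Mode: [17]

Mean=67/7, Median=9, Mode=17


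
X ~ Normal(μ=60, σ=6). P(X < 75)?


z = (75-60)/6 = 2.5
P(Z < 2.5) = 0.9938

P(X < 75) ≈ 0.9938


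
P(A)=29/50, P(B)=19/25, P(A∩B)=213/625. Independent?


P(A)×P(B) = 551/1250
P(A∩B) = 213/625
Not equal → NOT independent

No, not independent


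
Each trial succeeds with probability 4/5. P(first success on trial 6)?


Geometric: P(X=6) = (1-p)^(k-1)×p = (1/5)^5×4/5 = 4/15625

P(X=6) = 4/15625 ≈ 0.03%


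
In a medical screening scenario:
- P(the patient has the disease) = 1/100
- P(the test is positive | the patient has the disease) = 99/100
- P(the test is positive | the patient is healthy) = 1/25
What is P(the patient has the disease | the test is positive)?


Using Bayes' theorem:
P(A|B) = P(B|A)·P(A) / P(B)

P(the test is positive) = 99/100 × 1/100 + 1/25 × 99/100
= 99/10000 + 99/2500 = 99/2000

P(the patient has the disease|the test is positive) = (99/10000) / (99/2000) = 1/5

P(the patient has the disease|the test is positive) = 1/5 ≈ 20.00%


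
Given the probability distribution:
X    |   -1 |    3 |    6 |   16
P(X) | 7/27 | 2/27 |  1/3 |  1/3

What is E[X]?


E[X] = Σ x·P(X=x)
= (-1)×(7/27) + (3)×(2/27) + (6)×(1/3) + (16)×(1/3)
= 197/27

E[X] = 197/27


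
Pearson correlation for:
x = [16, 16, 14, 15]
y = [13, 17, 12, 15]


n=4, Σx=61, Σy=57, Σxy=873, Σx²=933, Σy²=827
r = (4×873 - 61×57)/√((4×933 - 61²)(4×827 - 57²))
= 15/√(11×59) = 15/√649 ≈ 15/25.4755 ≈ 0.5888

r ≈ 0.5888


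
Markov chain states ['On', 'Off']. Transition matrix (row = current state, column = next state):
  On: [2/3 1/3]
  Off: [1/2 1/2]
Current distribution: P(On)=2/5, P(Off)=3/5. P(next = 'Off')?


P(next=Off) = Σᵢ P(now=i)×P(i→Off)
= 2/5×1/3 + 3/5×1/2
= 2/15 + 3/10 = 13/30

P = 13/30 ≈ 0.4333


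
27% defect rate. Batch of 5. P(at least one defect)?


P(all good) = (73/100)^5 = 2073071593/10000000000
P(≥1 defect) = 7926928407/10000000000

P = 7926928407/10000000000 ≈ 79.27%


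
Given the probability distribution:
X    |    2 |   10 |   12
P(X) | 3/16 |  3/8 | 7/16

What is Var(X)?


E[X] = 75/8
E[X²] = 405/4
Var(X) = E[X²] - (E[X])² = 405/4 - 5625/64 = 855/64

Var(X) = 855/64 ≈ 13.3594


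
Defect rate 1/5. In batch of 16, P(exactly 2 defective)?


Binomial: P(X=2) = C(16,2)×p^2×(1-p)^14
= 120 × 1/25 × 268435456/6103515625 = 6442450944/30517578125

P(X=2) = 6442450944/30517578125 ≈ 21.11%


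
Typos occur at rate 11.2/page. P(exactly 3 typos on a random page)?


Poisson(λ=11.2): P(X=3) = e^(-λ)×λ^k/k!
= e^(-11.2) × 11.2^3 / 3!
≈ 1.367419607e-05 × 1404.928 / 6 ≈ 0.003202

P(X=3) ≈ 0.003202 ≈ 0.32%


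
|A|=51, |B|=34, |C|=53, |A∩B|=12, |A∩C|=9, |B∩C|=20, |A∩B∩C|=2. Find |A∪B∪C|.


|A∪B∪C| = 51+34+53-12-9-20+2 = 99

|A∪B∪C| = 99


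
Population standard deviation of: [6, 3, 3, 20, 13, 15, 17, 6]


Mean = 83/8
  (6-83/8)²=1225/64
  (3-83/8)²=3481/64
  (3-83/8)²=3481/64
  (20-83/8)²=5929/64
  (13-83/8)²=441/64
  (15-83/8)²=1369/64
  (17-83/8)²=2809/64
  (6-83/8)²=1225/64
Σ(x-μ)² = 2495/8
σ² = (2495/8)/8 = 2495/64

σ = √(2495/64) ≈ 6.2437


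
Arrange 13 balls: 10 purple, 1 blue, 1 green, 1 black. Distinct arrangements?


13!/(10!×1!×1!×1!) = 1716

1716


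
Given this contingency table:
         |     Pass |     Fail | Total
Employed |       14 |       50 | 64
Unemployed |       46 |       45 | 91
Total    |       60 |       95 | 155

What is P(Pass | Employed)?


P(Pass | Employed) = 14/(14+50) = 14/64 = 7/32

P(Pass|Employed) = 7/32 ≈ 21.88%


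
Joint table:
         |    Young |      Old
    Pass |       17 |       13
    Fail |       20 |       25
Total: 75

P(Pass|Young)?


P(Pass|Young) = 17/(17+20) = 17/37

P = 17/37 ≈ 45.95%


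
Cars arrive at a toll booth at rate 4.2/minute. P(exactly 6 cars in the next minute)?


Poisson(λ=4.2): P(X=6) = e^(-λ)×λ^k/k!
= e^(-4.2) × 4.2^6 / 6!
≈ 0.01499557682 × 5489.031744 / 720 ≈ 0.114321

P(X=6) ≈ 0.114321 ≈ 11.43%


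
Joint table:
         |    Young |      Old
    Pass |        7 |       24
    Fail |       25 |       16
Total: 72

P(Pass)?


P(Pass) = (7+24)/72 = 31/72

P(Pass) = 31/72 ≈ 43.06%


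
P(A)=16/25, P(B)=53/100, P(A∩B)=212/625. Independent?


P(A)×P(B) = 212/625
P(A∩B) = 212/625
Equal ✓ → Independent

Yes, independent


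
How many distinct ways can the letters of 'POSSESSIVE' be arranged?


Letters: 10, freq: {'P': 1, 'O': 1, 'S': 4, 'E': 2, 'I': 1, 'V': 1}
10!/(1!×1!×4!×2!×1!×1!) = 3628800/48 = 75600

75600


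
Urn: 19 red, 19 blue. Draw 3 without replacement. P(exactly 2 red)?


Hypergeometric: C(19,2)×C(19,1)/C(38,3)
= 171×19/8436 = 57/148

P(X=2) = 57/148 ≈ 38.51%


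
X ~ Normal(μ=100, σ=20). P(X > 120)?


z = (120-100)/20 = 1.0
P(X > 120) = 1 - P(Z ≤ 1.0) = 1 - 0.8413 = 0.1587

P(X > 120) ≈ 0.1587


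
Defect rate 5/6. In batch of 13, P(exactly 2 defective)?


Binomial: P(X=2) = C(13,2)×p^2×(1-p)^11
= 78 × 25/36 × 1/362797056 = 325/2176782336

P(X=2) = 325/2176782336 ≈ 0.00%


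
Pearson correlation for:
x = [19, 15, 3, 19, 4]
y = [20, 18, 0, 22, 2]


n=5, Σx=60, Σy=62, Σxy=1076, Σx²=972, Σy²=1212
r = (5×1076 - 60×62)/√((5×972 - 60²)(5×1212 - 62²))
= 1660/√(1260×2216) = 1660/√2792160 ≈ 1660/1670.9758 ≈ 0.9934

r ≈ 0.9934


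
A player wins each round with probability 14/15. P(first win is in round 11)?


Geometric: P(X=11) = (1-p)^(k-1)×p = (1/15)^10×14/15 = 14/8649755859375

P(X=11) = 14/8649755859375 ≈ 0.00%


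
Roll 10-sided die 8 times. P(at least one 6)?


P(no 6)^8 = (9/10)^8 = 43046721/100000000
P(≥1) = 1 - 43046721/100000000 = 56953279/100000000

P = 56953279/100000000 ≈ 56.95%


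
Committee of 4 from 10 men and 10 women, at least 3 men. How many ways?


Count by #men:
  3M,1W: C(10,3)×C(10,1)=1200
  4M,0W: C(10,4)×C(10,0)=210
Total = 1410

1410


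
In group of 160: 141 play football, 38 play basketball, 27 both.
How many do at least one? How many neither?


|A∪B| = 141+38-27 = 152
Neither = 160-152 = 8

At least one: 152; Neither: 8


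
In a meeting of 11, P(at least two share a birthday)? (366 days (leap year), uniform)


P(all different) = Π(366-i)/366 for i=0..10
= 0.859219
P(match) = 1 - 0.859219 = 0.140781

P ≈ 0.1408 ≈ 14.08%


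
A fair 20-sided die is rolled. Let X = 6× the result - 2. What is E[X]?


E[die] = (1+20)/2 = 21/2
E[X] = 6×21/2 - 2 = 61

E[X] = 61


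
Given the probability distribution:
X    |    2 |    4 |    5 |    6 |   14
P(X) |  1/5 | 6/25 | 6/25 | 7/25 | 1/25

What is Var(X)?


E[X] = 24/5
E[X²] = 714/25
Var(X) = E[X²] - (E[X])² = 714/25 - 576/25 = 138/25

Var(X) = 138/25 ≈ 5.5200


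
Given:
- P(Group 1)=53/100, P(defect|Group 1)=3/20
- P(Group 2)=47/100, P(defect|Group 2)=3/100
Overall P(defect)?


P(B) = Σ P(B|Aᵢ)×P(Aᵢ)
  3/20×53/100 = 159/2000
  3/100×47/100 = 141/10000
Sum = 117/1250

P(defect) = 117/1250 ≈ 9.36%


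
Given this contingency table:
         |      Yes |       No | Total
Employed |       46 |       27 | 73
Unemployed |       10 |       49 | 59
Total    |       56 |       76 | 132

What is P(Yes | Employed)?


P(Yes | Employed) = 46/(46+27) = 46/73

P(Yes|Employed) = 46/73 ≈ 63.01%


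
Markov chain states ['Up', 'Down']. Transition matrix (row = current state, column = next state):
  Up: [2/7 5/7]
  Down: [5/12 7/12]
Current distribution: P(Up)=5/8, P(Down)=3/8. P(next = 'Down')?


P(next=Down) = Σᵢ P(now=i)×P(i→Down)
= 5/8×5/7 + 3/8×7/12
= 25/56 + 7/32 = 149/224

P = 149/224 ≈ 0.6652


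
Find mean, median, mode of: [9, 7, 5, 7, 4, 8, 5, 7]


Sorted: [4, 5, 5, 7, 7, 7, 8, 9]
Mean = 52/8 = 13/2
Median = 7
Freq: {9: 1, 7: 3, 5: 2, 4: 1, 8: 1}
Mode: [7]

Mean=13/2, Median=7, Mode=7


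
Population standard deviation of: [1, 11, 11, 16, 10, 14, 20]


Mean = 83/7
  (1-83/7)²=5776/49
  (11-83/7)²=36/49
  (11-83/7)²=36/49
  (16-83/7)²=841/49
  (10-83/7)²=169/49
  (14-83/7)²=225/49
  (20-83/7)²=3249/49
Σ(x-μ)² = 1476/7
σ² = (1476/7)/7 = 1476/49

σ = √(1476/49) ≈ 5.4884


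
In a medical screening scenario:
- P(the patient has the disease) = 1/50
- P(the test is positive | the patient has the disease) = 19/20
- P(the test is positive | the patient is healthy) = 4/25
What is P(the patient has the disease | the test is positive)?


Using Bayes' theorem:
P(A|B) = P(B|A)·P(A) / P(B)

P(the test is positive) = 19/20 × 1/50 + 4/25 × 49/50
= 19/1000 + 98/625 = 879/5000

P(the patient has the disease|the test is positive) = (19/1000) / (879/5000) = 95/879

P(the patient has the disease|the test is positive) = 95/879 ≈ 10.81%


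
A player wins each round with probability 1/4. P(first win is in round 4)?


Geometric: P(X=4) = (1-p)^(k-1)×p = (3/4)^3×1/4 = 27/256

P(X=4) = 27/256 ≈ 10.55%


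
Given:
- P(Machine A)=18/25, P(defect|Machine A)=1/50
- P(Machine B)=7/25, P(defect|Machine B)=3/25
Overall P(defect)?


P(B) = Σ P(B|Aᵢ)×P(Aᵢ)
  1/50×18/25 = 9/625
  3/25×7/25 = 21/625
Sum = 6/125

P(defect) = 6/125 ≈ 4.80%


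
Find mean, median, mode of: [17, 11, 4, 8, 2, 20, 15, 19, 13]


Sorted: [2, 4, 8, 11, 13, 15, 17, 19, 20]
Mean = 109/9
Median = 13
Freq: {17: 1, 11: 1, 4: 1, 8: 1, 2: 1, 20: 1, 15: 1, 19: 1, 13: 1}
Mode: No mode

Mean=109/9, Median=13, Mode=No mode


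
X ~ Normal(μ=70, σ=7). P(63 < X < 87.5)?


z₁=(63-70)/7=-1.0, z₂=(87.5-70)/7=2.5
P = Φ(2.5) - Φ(-1.0) = 0.993790 - 0.158655 = 0.835135 ≈ 0.8351

P(63 < X < 87.5) ≈ 0.8351


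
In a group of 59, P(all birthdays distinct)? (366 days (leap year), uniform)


P(all different) = Π(366-i)/366 for i=0..58
= (366/366)×(365/366)×...×(308/366)
= 0.007112

P ≈ 0.0071 ≈ 0.71%


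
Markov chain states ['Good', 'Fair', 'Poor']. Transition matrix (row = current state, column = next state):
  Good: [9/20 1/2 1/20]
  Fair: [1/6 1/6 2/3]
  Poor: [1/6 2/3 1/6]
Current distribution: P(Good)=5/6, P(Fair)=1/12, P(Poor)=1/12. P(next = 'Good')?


P(next=Good) = Σᵢ P(now=i)×P(i→Good)
= 5/6×9/20 + 1/12×1/6 + 1/12×1/6
= 3/8 + 1/72 + 1/72 = 29/72

P = 29/72 ≈ 0.4028


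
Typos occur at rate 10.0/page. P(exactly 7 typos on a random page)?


Poisson(λ=10.0): P(X=7) = e^(-λ)×λ^k/k!
= e^(-10.0) × 10.0^7 / 7!
≈ 4.539992976e-05 × 10000000 / 5040 ≈ 0.090079

P(X=7) ≈ 0.090079 ≈ 9.01%


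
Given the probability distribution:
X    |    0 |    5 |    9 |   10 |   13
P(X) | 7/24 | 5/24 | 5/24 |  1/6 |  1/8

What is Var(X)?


E[X] = 149/24
E[X²] = 479/8
Var(X) = E[X²] - (E[X])² = 479/8 - 22201/576 = 12287/576

Var(X) = 12287/576 ≈ 21.3316


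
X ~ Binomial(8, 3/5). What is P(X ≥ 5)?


P(X ≥ 5) = Σ P(X=i) for i=5..8
P(X=5) = 108864/390625
P(X=6) = 81648/390625
P(X=7) = 34992/390625
P(X=8) = 6561/390625
Sum = 46413/78125

P(X ≥ 5) = 46413/78125 ≈ 59.41%


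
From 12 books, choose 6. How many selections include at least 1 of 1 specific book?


Complement: C(12,6) - C(11,6) = 924 - 462 = 462

462


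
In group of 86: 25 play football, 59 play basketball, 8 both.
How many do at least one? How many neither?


|A∪B| = 25+59-8 = 76
Neither = 86-76 = 10

At least one: 76; Neither: 10


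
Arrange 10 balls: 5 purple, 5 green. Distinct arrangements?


10!/(5!×5!) = 252

252


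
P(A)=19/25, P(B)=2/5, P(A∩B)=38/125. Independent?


P(A)×P(B) = 38/125
P(A∩B) = 38/125
Equal ✓ → Independent

Yes, independent


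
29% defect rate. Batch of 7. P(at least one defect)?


P(all good) = (71/100)^7 = 9095120158391/100000000000000
P(≥1 defect) = 90904879841609/100000000000000

P = 90904879841609/100000000000000 ≈ 90.90%


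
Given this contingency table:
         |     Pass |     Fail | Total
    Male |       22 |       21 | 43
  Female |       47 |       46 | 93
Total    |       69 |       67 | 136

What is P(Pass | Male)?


P(Pass | Male) = 22/(22+21) = 22/43

P(Pass|Male) = 22/43 ≈ 51.16%


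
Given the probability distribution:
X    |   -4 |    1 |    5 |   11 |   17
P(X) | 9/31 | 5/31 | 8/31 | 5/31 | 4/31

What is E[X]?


E[X] = Σ x·P(X=x)
= (-4)×(9/31) + (1)×(5/31) + (5)×(8/31) + (11)×(5/31) + (17)×(4/31)
= 132/31

E[X] = 132/31


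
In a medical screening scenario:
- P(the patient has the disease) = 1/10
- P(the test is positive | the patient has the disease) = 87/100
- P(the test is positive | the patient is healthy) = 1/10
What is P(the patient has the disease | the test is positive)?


Using Bayes' theorem:
P(A|B) = P(B|A)·P(A) / P(B)

P(the test is positive) = 87/100 × 1/10 + 1/10 × 9/10
= 87/1000 + 9/100 = 177/1000

P(the patient has the disease|the test is positive) = (87/1000) / (177/1000) = 29/59

P(the patient has the disease|the test is positive) = 29/59 ≈ 49.15%


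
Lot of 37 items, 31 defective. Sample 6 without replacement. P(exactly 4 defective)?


Hypergeometric: C(31,4)×C(6,2)/C(37,6)
= 31465×15/2324784 = 22475/110704

P(X=4) = 22475/110704 ≈ 20.30%


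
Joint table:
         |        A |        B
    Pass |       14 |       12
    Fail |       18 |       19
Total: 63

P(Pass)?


P(Pass) = (14+12)/63 = 26/63

P(Pass) = 26/63 ≈ 41.27%


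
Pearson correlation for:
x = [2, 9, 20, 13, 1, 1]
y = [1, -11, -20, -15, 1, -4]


n=6, Σx=46, Σy=-48, Σxy=-695, Σx²=656, Σy²=764
r = (6×(-695) - 46×(-48))/√((6×656 - 46²)(6×764 - (-48)²))
= -1962/√(1820×2280) = -1962/√4149600 ≈ -1962/2037.0567 ≈ -0.9632

r ≈ -0.9632


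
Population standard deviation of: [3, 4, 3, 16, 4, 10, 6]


Mean = 46/7
  (3-46/7)²=625/49
  (4-46/7)²=324/49
  (3-46/7)²=625/49
  (16-46/7)²=4356/49
  (4-46/7)²=324/49
  (10-46/7)²=576/49
  (6-46/7)²=16/49
Σ(x-μ)² = 978/7
σ² = (978/7)/7 = 978/49

σ = √(978/49) ≈ 4.4676


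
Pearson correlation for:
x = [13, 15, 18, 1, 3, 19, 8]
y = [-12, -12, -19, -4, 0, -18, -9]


n=7, Σx=77, Σy=-74, Σxy=-1096, Σx²=1153, Σy²=1070
r = (7×(-1096) - 77×(-74))/√((7×1153 - 77²)(7×1070 - (-74)²))
= -1974/√(2142×2014) = -1974/√4313988 ≈ -1974/2077.0142 ≈ -0.9504

r ≈ -0.9504


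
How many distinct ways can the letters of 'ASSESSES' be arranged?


Letters: 8, freq: {'A': 1, 'S': 5, 'E': 2}
8!/(1!×5!×2!) = 40320/240 = 168

168


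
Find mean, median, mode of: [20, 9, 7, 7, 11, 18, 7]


Sorted: [7, 7, 7, 9, 11, 18, 20]
Mean = 79/7
Median = 9
Freq: {20: 1, 9: 1, 7: 3, 11: 1, 18: 1}
Mode: [7]

Mean=79/7, Median=9, Mode=7


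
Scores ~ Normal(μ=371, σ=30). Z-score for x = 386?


z = (x - μ)/σ = (386 - 371)/30 = 0.5

z = 0.5


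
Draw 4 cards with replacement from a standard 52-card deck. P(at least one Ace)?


P(not a Ace) = 48/52 = 12/13
P(none in 4 draws) = (12/13)^4 = 20736/28561
P(≥1 Ace) = 1 - 20736/28561 = 7825/28561

P = 7825/28561 ≈ 27.40%


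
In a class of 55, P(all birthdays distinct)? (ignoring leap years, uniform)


P(all different) = Π(365-i)/365 for i=0..54
= (365/365)×(364/365)×...×(311/365)
= 0.013738

P ≈ 0.0137 ≈ 1.37%


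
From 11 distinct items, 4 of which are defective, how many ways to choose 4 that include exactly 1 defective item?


Choose 1 of the 4 defective items and 3 of the other 7 items:
C(4,1)×C(7,3) = 4×35 = 140

140


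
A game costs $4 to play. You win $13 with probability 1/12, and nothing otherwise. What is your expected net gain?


E[gain] = (13-4)×1/12 + (-4)×11/12
= 3/4 - 11/3 = -35/12

Expected net gain = $-35/12 ≈ $-2.92


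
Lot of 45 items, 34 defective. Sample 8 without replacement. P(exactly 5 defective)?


Hypergeometric: C(34,5)×C(11,3)/C(45,8)
= 278256×165/215553195 = 92752/435461

P(X=5) = 92752/435461 ≈ 21.30%


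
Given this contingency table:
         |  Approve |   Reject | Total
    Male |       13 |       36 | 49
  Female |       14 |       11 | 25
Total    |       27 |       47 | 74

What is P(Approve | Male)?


P(Approve | Male) = 13/(13+36) = 13/49

P(Approve|Male) = 13/49 ≈ 26.53%


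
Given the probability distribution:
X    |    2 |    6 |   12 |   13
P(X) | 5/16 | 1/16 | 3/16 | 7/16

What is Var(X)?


E[X] = 143/16
E[X²] = 1671/16
Var(X) = E[X²] - (E[X])² = 1671/16 - 20449/256 = 6287/256

Var(X) = 6287/256 ≈ 24.5586


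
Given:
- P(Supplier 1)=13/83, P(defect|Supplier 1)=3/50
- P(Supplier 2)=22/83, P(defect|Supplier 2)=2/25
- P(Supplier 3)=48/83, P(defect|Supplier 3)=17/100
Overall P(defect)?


P(B) = Σ P(B|Aᵢ)×P(Aᵢ)
  3/50×13/83 = 39/4150
  2/25×22/83 = 44/2075
  17/100×48/83 = 204/2075
Sum = 107/830

P(defect) = 107/830 ≈ 12.89%


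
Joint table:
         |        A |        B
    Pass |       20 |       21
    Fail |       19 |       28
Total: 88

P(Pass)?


P(Pass) = (20+21)/88 = 41/88

P(Pass) = 41/88 ≈ 46.59%


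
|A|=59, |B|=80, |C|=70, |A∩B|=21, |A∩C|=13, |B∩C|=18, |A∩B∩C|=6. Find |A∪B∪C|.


|A∪B∪C| = 59+80+70-21-13-18+6 = 163

|A∪B∪C| = 163


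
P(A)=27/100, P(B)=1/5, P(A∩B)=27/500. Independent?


P(A)×P(B) = 27/500
P(A∩B) = 27/500
Equal ✓ → Independent

Yes, independent


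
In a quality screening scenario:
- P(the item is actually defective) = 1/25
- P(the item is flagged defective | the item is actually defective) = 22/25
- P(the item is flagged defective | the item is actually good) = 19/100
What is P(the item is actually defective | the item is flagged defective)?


Using Bayes' theorem:
P(A|B) = P(B|A)·P(A) / P(B)

P(the item is flagged defective) = 22/25 × 1/25 + 19/100 × 24/25
= 22/625 + 114/625 = 136/625

P(the item is actually defective|the item is flagged defective) = (22/625) / (136/625) = 11/68

P(the item is actually defective|the item is flagged defective) = 11/68 ≈ 16.18%


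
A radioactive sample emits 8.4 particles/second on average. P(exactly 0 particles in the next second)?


Poisson(λ=8.4): P(X=0) = e^(-λ)×λ^k/k!
= e^(-8.4) × 8.4^0 / 0!
≈ 0.0002248673242 × 1 / 1 ≈ 0.000225

P(X=0) ≈ 0.000225 ≈ 0.02%


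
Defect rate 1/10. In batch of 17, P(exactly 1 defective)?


Binomial: P(X=1) = C(17,1)×p^1×(1-p)^16
= 17 × 1/10 × 1853020188851841/10000000000000000 = 31501343210481297/100000000000000000

P(X=1) = 31501343210481297/100000000000000000 ≈ 31.50%


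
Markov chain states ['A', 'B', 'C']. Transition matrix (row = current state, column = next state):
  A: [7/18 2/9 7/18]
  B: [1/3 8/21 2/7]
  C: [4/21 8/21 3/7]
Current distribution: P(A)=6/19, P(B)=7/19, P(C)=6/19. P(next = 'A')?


P(next=A) = Σᵢ P(now=i)×P(i→A)
= 6/19×7/18 + 7/19×1/3 + 6/19×4/21
= 7/57 + 7/57 + 8/133 = 122/399

P = 122/399 ≈ 0.3058


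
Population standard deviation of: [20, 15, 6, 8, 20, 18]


Mean = 87/6 = 29/2
  (20-29/2)²=121/4
  (15-29/2)²=1/4
  (6-29/2)²=289/4
  (8-29/2)²=169/4
  (20-29/2)²=121/4
  (18-29/2)²=49/4
Σ(x-μ)² = 375/2
σ² = (375/2)/6 = 125/4

σ = √(125/4) ≈ 5.5902


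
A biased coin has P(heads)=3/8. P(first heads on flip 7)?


Geometric: P(X=7) = (1-p)^(k-1)×p = (5/8)^6×3/8 = 46875/2097152

P(X=7) = 46875/2097152 ≈ 2.24%


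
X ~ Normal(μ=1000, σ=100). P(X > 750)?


z = (750-1000)/100 = -2.5
P(X > 750) = 1 - P(Z ≤ -2.5) = 1 - 0.0062 = 0.9938

P(X > 750) ≈ 0.9938


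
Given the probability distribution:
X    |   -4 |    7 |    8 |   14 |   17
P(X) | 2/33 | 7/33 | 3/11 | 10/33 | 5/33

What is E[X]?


E[X] = Σ x·P(X=x)
= (-4)×(2/33) + (7)×(7/33) + (8)×(3/11) + (14)×(10/33) + (17)×(5/33)
= 338/33

E[X] = 338/33


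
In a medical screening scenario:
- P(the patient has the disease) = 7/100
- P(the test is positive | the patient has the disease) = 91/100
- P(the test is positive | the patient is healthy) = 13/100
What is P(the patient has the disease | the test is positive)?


Using Bayes' theorem:
P(A|B) = P(B|A)·P(A) / P(B)

P(the test is positive) = 91/100 × 7/100 + 13/100 × 93/100
= 637/10000 + 1209/10000 = 923/5000

P(the patient has the disease|the test is positive) = (637/10000) / (923/5000) = 49/142

P(the patient has the disease|the test is positive) = 49/142 ≈ 34.51%


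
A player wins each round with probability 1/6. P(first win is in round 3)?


Geometric: P(X=3) = (1-p)^(k-1)×p = (5/6)^2×1/6 = 25/216

P(X=3) = 25/216 ≈ 11.57%


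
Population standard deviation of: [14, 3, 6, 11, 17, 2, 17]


Mean = 70/7 = 10
  (14-10)²=16
  (3-10)²=49
  (6-10)²=16
  (11-10)²=1
  (17-10)²=49
  (2-10)²=64
  (17-10)²=49
Σ(x-μ)² = 244
σ² = 244/7

σ = √(244/7) ≈ 5.9040


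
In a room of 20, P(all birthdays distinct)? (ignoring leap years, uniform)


P(all different) = Π(365-i)/365 for i=0..19
= (365/365)×(364/365)×...×(346/365)
= 0.588562

P ≈ 0.5886 ≈ 58.86%


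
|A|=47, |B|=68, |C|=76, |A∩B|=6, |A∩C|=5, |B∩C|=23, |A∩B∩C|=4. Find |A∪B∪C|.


|A∪B∪C| = 47+68+76-6-5-23+4 = 161

|A∪B∪C| = 161


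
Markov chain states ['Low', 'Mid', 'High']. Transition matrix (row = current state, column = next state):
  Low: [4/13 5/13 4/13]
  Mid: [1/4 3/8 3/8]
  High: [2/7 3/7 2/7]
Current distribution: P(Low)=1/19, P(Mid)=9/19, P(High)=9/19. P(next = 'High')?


P(next=High) = Σᵢ P(now=i)×P(i→High)
= 1/19×4/13 + 9/19×3/8 + 9/19×2/7
= 4/247 + 27/152 + 18/133 = 4553/13832

P = 4553/13832 ≈ 0.3292


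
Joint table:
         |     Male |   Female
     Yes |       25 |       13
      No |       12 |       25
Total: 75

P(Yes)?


P(Yes) = (25+13)/75 = 38/75

P(Yes) = 38/75 ≈ 50.67%


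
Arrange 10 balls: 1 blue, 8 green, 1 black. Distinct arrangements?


10!/(1!×8!×1!) = 90

90


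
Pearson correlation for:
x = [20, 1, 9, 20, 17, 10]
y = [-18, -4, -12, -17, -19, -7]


n=6, Σx=77, Σy=-77, Σxy=-1205, Σx²=1271, Σy²=1183
r = (6×(-1205) - 77×(-77))/√((6×1271 - 77²)(6×1183 - (-77)²))
= -1301/√(1697×1169) = -1301/√1983793 ≈ -1301/1408.4719 ≈ -0.9237

r ≈ -0.9237


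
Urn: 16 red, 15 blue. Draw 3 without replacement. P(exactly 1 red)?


Hypergeometric: C(16,1)×C(15,2)/C(31,3)
= 16×105/4495 = 336/899

P(X=1) = 336/899 ≈ 37.37%


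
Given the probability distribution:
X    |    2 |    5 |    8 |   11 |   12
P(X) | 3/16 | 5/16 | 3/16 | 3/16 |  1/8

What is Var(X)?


E[X] = 7
E[X²] = 245/4
Var(X) = E[X²] - (E[X])² = 245/4 - 49 = 49/4

Var(X) = 49/4 ≈ 12.2500


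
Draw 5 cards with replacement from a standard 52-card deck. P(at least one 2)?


P(not a 2) = 48/52 = 12/13
P(none in 5 draws) = (12/13)^5 = 248832/371293
P(≥1 2) = 1 - 248832/371293 = 122461/371293

P = 122461/371293 ≈ 32.98%


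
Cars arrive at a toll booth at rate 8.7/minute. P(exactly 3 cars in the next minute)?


Poisson(λ=8.7): P(X=3) = e^(-λ)×λ^k/k!
= e^(-8.7) × 8.7^3 / 3!
≈ 0.000166585811 × 658.503 / 6 ≈ 0.018283

P(X=3) ≈ 0.018283 ≈ 1.83%


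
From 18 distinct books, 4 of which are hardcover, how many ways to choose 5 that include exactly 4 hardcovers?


Choose 4 of the 4 hardcovers and 1 of the other 14 books:
C(4,4)×C(14,1) = 1×14 = 14

14


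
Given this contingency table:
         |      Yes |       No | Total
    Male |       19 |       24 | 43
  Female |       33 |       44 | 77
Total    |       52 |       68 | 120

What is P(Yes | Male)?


P(Yes | Male) = 19/(19+24) = 19/43

P(Yes|Male) = 19/43 ≈ 44.19%


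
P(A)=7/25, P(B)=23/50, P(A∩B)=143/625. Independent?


P(A)×P(B) = 161/1250
P(A∩B) = 143/625
Not equal → NOT independent

No, not independent


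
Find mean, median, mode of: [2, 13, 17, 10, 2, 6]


Sorted: [2, 2, 6, 10, 13, 17]
Mean = 50/6 = 25/3
Median = 8
Freq: {2: 2, 13: 1, 17: 1, 10: 1, 6: 1}
Mode: [2]

Mean=25/3, Median=8, Mode=2


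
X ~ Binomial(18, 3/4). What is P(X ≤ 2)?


P(X ≤ 2) = Σ P(X=i) for i=0..2
P(X=0) = 1/68719476736
P(X=1) = 27/34359738368
P(X=2) = 1377/68719476736
Sum = 179/8589934592

P(X ≤ 2) = 179/8589934592 ≈ 0.00%


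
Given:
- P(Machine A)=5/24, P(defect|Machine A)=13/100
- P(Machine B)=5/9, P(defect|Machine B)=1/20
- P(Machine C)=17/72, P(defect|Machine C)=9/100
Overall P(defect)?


P(B) = Σ P(B|Aᵢ)×P(Aᵢ)
  13/100×5/24 = 13/480
  1/20×5/9 = 1/36
  9/100×17/72 = 17/800
Sum = 137/1800

P(defect) = 137/1800 ≈ 7.61%


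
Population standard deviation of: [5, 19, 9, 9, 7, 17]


Mean = 66/6 = 11
  (5-11)²=36
  (19-11)²=64
  (9-11)²=4
  (9-11)²=4
  (7-11)²=16
  (17-11)²=36
Σ(x-μ)² = 160
σ² = 160/6 = 80/3

σ = √(80/3) ≈ 5.1640
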